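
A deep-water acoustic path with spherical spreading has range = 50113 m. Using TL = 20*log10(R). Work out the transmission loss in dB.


94.0 dB


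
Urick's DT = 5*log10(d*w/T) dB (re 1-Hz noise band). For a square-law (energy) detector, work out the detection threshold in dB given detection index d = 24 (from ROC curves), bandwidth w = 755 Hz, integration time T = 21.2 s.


DT = 5*log10(d*w/T) = 5*log10(24 * 755 / 21.2) = 5*log10(854.72) = 14.66

14.66 dB


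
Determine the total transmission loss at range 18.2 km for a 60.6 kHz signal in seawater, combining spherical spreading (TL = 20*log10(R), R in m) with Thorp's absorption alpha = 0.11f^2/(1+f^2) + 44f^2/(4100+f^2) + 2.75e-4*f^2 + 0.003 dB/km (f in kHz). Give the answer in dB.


484.01 dB


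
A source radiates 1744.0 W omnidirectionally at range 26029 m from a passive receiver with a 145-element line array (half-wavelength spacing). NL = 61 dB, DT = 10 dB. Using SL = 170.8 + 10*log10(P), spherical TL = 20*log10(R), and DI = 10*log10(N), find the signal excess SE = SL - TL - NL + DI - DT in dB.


65.52 dB


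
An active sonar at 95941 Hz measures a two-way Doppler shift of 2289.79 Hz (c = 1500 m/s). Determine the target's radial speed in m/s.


From fd = 2*f*v/c, v = c*fd/(2*f) = 1500 * 2289.79 / (2*95941) = 17.9

17.9 m/s


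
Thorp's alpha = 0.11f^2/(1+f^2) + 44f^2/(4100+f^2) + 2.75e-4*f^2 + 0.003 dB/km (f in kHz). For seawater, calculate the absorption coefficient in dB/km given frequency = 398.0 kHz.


86.564 dB/km


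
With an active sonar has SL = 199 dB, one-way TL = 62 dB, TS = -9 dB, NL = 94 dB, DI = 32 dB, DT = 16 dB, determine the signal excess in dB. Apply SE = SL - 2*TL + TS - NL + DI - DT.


-12 dB


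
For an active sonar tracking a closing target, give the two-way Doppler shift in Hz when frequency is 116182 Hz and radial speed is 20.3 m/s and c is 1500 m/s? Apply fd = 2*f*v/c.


fd = 2*f*v/c = 2 * 116182 * 20.3 / 1500 = 3144.66

3144.66 Hz


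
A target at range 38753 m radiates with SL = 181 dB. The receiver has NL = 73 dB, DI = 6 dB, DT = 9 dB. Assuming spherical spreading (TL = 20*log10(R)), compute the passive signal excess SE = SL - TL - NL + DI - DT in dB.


Step 1: TL = 20*log10(38753) = 91.77 dB
Step 2: SE = 181 - 91.77 - 73 + 6 - 9 = 13.23

13.23 dB


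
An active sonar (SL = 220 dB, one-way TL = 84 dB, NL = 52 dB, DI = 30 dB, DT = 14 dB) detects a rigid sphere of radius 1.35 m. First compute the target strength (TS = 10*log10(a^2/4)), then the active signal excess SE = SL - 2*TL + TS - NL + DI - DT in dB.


Step 1: TS = 10*log10(1.35^2/4) = -3.41 dB
Step 2: SE = SL - 2*TL + TS - NL + DI - DT = 220 - 2*84 + (-3.41) - 52 + 30 - 14 = 12.59

12.59 dB


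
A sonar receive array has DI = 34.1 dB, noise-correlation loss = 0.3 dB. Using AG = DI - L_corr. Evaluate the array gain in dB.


AG = DI - L_corr = 34.1 - 0.3 = 33.8

33.8 dB


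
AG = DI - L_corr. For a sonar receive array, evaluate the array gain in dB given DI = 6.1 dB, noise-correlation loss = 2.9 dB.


AG = DI - L_corr = 6.1 - 2.9 = 3.2

3.2 dB


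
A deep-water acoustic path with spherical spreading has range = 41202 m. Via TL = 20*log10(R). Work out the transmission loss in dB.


TL = 20*log10(41202) = 92.3

92.3 dB


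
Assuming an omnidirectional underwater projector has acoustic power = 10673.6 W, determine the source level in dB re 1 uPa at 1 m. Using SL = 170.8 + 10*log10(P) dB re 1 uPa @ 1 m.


211.08 dB


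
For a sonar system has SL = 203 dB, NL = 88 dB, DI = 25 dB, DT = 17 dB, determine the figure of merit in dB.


FOM = SL - NL + DI - DT = 203 - 88 + 25 - 17 = 123

123 dB


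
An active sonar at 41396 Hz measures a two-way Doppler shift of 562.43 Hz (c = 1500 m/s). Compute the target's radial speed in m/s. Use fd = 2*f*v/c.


10.19 m/s


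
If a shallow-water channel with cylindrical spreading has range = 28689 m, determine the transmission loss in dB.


44.58 dB


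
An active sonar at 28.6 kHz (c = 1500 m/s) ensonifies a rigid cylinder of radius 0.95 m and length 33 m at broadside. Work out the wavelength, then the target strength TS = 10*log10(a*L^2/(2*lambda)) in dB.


Step 1: lambda = c/f = 1500/28600 = 0.05245 m
Step 2: TS = 10*log10(a*L^2/(2*lambda)) = 10*log10(0.95*33^2/(2*0.05245)) = 39.94

39.94 dB


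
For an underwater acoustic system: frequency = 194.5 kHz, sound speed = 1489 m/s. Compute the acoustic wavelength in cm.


lambda = c/f = 1489 / 194500 = 0.0077 m = 0.77 cm

0.77 cm


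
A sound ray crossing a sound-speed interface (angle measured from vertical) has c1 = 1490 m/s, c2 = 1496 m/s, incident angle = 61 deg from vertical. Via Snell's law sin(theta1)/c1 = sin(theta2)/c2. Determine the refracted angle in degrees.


sin(theta2) = (c2/c1)*sin(theta1) = (1496/1490)*sin(61 deg) = 0.87814
theta2 = arcsin(0.87814) = 61.42

61.42 deg


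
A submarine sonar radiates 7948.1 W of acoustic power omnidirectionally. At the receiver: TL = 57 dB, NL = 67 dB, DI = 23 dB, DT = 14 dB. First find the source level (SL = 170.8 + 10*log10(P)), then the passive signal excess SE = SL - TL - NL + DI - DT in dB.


Step 1: SL = 170.8 + 10*log10(7948.1) = 209.8 dB
Step 2: SE = SL - TL - NL + DI - DT = 209.8 - 57 - 67 + 23 - 14 = 94.8

94.8 dB


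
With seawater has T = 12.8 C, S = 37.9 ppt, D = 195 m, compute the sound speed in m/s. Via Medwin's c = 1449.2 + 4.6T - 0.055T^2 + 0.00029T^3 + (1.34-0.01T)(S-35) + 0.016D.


c = 1449.2 + 4.6*12.8 - 0.055*12.8^2 + 0.00029*12.8^3 + (1.34 - 0.01*12.8)*(37.9 - 35) + 0.016*195 = 1506.31

1506.31 m/s


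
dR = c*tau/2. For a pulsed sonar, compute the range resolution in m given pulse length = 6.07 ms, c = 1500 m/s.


dR = c*tau/2 = 1500 * 6.07e-3 / 2 = 4.5525

4.5525 m


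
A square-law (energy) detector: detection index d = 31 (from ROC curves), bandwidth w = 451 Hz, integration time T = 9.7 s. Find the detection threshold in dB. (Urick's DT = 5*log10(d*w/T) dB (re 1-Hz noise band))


DT = 5*log10(d*w/T) = 5*log10(31 * 451 / 9.7) = 5*log10(1441.34) = 15.79

15.79 dB


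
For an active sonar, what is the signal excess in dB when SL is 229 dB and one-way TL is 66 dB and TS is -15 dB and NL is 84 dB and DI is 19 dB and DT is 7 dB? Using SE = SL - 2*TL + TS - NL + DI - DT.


10 dB


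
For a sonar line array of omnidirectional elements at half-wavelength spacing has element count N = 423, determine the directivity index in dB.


DI = 10*log10(423) = 26.26

26.26 dB


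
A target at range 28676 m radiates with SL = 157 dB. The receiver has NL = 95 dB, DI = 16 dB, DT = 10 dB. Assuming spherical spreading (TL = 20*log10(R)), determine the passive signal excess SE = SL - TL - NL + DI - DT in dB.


Step 1: TL = 20*log10(28676) = 89.15 dB
Step 2: SE = 157 - 89.15 - 95 + 16 - 10 = -21.15

-21.15 dB


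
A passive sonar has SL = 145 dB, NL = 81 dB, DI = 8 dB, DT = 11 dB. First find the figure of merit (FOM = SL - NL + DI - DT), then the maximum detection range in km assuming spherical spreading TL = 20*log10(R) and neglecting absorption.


Step 1: FOM = SL - NL + DI - DT = 145 - 81 + 8 - 11 = 61 dB
Step 2: at max range FOM = TL = 20*log10(R), so R = 10^(61/20) = 1122.02 m = 1.12 km

1.12 km


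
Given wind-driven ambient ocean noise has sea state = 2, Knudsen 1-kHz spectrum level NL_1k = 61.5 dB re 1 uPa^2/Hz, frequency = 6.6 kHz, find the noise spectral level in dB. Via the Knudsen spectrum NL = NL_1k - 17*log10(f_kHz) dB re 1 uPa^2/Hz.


47.57 dB


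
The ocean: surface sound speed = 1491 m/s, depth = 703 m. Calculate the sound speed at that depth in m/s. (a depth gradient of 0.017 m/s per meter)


1502.951 m/s


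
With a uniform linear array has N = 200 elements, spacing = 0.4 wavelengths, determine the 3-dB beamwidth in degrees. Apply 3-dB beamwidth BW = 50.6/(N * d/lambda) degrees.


BW = 50.6 / (200 * 0.4) = 50.6 / 80.0 = 0.63

0.63 deg


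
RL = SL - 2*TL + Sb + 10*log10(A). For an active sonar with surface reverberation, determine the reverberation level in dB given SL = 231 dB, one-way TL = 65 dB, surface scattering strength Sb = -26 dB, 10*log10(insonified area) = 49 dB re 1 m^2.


RL = SL - 2*TL + Sb + 10*log10(A) = 231 - 2*65 + (-26) + 49 = 124

124 dB


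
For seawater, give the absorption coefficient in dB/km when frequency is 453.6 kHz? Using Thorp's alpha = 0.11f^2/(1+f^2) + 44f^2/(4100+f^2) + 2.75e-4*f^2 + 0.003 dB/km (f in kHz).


99.835 dB/km


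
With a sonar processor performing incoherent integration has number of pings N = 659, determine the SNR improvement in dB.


Gain = 5*log10(659) = 14.09

14.09 dB


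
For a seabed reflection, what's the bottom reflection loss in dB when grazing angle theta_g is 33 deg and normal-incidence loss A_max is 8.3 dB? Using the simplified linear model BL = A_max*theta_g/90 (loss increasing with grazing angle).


BL = A_max * theta_g / 90 = 8.3 * 33 / 90 = 3.04

3.04 dB


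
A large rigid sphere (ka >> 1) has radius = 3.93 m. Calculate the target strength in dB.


TS = 10*log10(3.93^2 / 4) = 10*log10(3.861225) = 5.87

5.87 dB


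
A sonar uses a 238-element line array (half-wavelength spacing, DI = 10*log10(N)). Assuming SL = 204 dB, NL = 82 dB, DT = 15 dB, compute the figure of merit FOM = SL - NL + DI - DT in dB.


Step 1: DI = 10*log10(238) = 23.77 dB
Step 2: FOM = SL - NL + DI - DT = 204 - 82 + 23.77 - 15 = 130.77

130.77 dB


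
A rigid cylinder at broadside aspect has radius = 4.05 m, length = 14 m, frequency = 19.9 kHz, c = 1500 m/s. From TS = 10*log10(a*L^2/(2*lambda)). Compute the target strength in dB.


37.21 dB


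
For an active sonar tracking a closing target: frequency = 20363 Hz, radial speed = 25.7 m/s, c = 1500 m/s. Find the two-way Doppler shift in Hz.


fd = 2*f*v/c = 2 * 20363 * 25.7 / 1500 = 697.77

697.77 Hz


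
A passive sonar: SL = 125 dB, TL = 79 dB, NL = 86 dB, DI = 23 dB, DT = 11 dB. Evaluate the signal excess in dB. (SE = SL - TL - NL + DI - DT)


SE = SL - TL - NL + DI - DT = 125 - 79 - 86 + 23 - 11 = -28

-28 dB


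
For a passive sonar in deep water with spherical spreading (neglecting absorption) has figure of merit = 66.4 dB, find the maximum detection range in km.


At max range FOM = TL, so 20*log10(R) = 66.4
R = 10^(66.4/20) = 2089.3 m = 2.09 km

2.09 km


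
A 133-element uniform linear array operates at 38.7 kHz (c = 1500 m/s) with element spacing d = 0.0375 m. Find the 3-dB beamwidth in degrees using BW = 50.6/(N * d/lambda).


0.39 deg


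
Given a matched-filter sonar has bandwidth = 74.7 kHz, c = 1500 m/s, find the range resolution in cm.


dR = c/(2*BW) = 1500 / (2 * 74.7e3) = 0.01 m = 1.0 cm

1.0 cm


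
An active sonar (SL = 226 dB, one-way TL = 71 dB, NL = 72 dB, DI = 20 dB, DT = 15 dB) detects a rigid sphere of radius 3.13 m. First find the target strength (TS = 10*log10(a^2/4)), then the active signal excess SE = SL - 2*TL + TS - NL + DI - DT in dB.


Step 1: TS = 10*log10(3.13^2/4) = 3.89 dB
Step 2: SE = SL - 2*TL + TS - NL + DI - DT = 226 - 2*71 + (3.89) - 72 + 20 - 15 = 20.89

20.89 dB


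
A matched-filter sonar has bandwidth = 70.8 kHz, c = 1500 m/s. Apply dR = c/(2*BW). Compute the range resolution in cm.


1.06 cm


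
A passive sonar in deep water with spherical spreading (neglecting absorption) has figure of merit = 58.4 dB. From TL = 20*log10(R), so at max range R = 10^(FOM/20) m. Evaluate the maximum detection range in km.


0.83 km


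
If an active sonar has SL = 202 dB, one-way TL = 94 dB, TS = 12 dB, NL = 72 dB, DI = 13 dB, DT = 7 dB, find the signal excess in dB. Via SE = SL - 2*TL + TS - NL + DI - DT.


SE = SL - 2*TL + TS - NL + DI - DT = 202 - 2*94 + (12) - 72 + 13 - 7 = -40

-40 dB


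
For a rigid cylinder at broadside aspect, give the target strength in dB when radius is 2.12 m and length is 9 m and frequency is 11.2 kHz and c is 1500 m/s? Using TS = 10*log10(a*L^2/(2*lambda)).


lambda = 1500/11200 = 0.13393 m
TS = 10*log10(2.12*9^2/(2*0.13393)) = 28.07

28.07 dB


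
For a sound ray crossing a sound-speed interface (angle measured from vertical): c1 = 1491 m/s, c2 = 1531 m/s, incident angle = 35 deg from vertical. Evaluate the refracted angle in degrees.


sin(theta2) = (c2/c1)*sin(theta1) = (1531/1491)*sin(35 deg) = 0.58896
theta2 = arcsin(0.58896) = 36.08

36.08 deg


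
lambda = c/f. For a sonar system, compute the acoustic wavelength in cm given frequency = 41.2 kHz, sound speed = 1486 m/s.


lambda = c/f = 1486 / 41200 = 0.0361 m = 3.61 cm

3.61 cm


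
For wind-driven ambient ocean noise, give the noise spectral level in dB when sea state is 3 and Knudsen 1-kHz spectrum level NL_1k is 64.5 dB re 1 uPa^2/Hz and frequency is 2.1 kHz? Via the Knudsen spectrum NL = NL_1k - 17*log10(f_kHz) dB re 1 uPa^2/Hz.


59.02 dB


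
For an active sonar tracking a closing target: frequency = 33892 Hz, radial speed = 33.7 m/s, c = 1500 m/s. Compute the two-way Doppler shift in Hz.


1522.88 Hz


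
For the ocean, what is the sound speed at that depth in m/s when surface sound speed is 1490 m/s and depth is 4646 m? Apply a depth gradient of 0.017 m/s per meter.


c = 1490 + 0.017 * 4646 = 1568.982

1568.982 m/s


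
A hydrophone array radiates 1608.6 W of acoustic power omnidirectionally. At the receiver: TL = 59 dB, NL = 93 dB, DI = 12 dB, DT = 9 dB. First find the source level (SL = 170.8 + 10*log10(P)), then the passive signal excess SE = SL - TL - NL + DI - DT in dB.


Step 1: SL = 170.8 + 10*log10(1608.6) = 202.86 dB
Step 2: SE = SL - TL - NL + DI - DT = 202.86 - 59 - 93 + 12 - 9 = 53.86

53.86 dB


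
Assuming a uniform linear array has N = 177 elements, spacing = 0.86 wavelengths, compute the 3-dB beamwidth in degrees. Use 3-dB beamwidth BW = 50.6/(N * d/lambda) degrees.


BW = 50.6 / (177 * 0.86) = 50.6 / 152.22 = 0.33

0.33 deg


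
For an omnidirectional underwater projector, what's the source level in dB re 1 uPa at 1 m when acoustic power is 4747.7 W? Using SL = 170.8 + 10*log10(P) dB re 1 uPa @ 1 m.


SL = 170.8 + 10*log10(4747.7) = 170.8 + 36.76 = 207.56

207.56 dB


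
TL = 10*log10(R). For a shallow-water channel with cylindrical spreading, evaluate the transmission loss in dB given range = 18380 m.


TL = 10*log10(18380) = 42.64

42.64 dB


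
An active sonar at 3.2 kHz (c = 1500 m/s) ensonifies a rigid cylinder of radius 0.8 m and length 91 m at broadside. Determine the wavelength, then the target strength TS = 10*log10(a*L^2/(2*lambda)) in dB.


Step 1: lambda = c/f = 1500/3200 = 0.46875 m
Step 2: TS = 10*log10(a*L^2/(2*lambda)) = 10*log10(0.8*91^2/(2*0.46875)) = 38.49

38.49 dB


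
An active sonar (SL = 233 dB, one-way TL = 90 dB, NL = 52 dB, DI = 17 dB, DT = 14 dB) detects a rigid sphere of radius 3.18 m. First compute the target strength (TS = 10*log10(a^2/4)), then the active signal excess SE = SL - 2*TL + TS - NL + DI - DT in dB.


Step 1: TS = 10*log10(3.18^2/4) = 4.03 dB
Step 2: SE = SL - 2*TL + TS - NL + DI - DT = 233 - 2*90 + (4.03) - 52 + 17 - 14 = 8.03

8.03 dB


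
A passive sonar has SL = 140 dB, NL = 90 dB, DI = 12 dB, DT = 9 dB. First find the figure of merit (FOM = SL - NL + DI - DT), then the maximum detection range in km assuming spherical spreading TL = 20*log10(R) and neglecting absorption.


Step 1: FOM = SL - NL + DI - DT = 140 - 90 + 12 - 9 = 53 dB
Step 2: at max range FOM = TL = 20*log10(R), so R = 10^(53/20) = 446.68 m = 0.45 km

0.45 km


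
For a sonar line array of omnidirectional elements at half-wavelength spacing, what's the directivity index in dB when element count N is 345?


DI = 10*log10(345) = 25.38

25.38 dB


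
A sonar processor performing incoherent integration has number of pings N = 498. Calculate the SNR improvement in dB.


Gain = 5*log10(498) = 13.49

13.49 dB


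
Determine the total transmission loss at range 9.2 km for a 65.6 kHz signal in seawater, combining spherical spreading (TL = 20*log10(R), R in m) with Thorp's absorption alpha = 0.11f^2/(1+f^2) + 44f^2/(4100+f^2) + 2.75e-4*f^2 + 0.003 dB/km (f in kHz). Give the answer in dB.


Step 1 (Thorp): alpha = 0.11*4303.36/(1+4303.36) + 44*4303.36/(4100+4303.36) + 2.75e-4*4303.36 + 0.003 = 23.8288 dB/km
Step 2: TL_spread = 20*log10(9200) = 79.28 dB
Step 3: TL_abs = alpha*R = 23.8288 * 9.2 = 219.22 dB
Step 4: TL_total = 79.28 + 219.22 = 298.5

298.5 dB


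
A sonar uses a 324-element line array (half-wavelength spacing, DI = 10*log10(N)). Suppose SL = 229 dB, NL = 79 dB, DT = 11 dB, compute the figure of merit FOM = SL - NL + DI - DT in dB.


Step 1: DI = 10*log10(324) = 25.11 dB
Step 2: FOM = SL - NL + DI - DT = 229 - 79 + 25.11 - 11 = 164.11

164.11 dB


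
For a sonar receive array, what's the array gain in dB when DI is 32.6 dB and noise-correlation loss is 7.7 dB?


AG = DI - L_corr = 32.6 - 7.7 = 24.9

24.9 dB


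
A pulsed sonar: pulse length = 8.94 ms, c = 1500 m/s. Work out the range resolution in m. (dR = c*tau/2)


dR = c*tau/2 = 1500 * 8.94e-3 / 2 = 6.705

6.705 m


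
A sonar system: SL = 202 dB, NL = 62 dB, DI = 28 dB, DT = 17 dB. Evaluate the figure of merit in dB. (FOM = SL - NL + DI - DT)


FOM = SL - NL + DI - DT = 202 - 62 + 28 - 17 = 151

151 dB


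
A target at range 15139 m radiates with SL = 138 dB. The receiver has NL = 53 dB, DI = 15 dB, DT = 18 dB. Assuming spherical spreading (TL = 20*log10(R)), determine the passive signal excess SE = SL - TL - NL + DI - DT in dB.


-1.6 dB


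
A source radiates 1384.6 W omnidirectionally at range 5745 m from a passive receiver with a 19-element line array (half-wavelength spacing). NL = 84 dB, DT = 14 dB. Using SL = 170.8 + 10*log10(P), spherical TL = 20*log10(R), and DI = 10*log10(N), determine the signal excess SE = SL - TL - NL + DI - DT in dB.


Step 1: SL = 170.8 + 10*log10(1384.6) = 202.21 dB
Step 2: TL = 20*log10(5745) = 75.19 dB
Step 3: DI = 10*log10(19) = 12.79 dB
Step 4: SE = SL - TL - NL + DI - DT = 202.21 - 75.19 - 84 + 12.79 - 14 = 41.81

41.81 dB


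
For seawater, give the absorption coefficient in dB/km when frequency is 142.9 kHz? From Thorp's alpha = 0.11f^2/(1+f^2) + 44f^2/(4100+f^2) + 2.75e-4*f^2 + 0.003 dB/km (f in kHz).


f^2 = 20420.41
alpha = 0.11*20420.41/(1+20420.41) + 44*20420.41/(4100+20420.41) + 2.75e-4*20420.41 + 0.003 = 42.371

42.371 dB/km


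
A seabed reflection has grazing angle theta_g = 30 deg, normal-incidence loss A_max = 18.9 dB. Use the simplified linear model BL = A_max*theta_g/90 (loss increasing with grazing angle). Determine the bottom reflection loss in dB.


6.3 dB


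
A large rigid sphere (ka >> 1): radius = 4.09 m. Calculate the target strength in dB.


TS = 10*log10(4.09^2 / 4) = 10*log10(4.182025) = 6.21

6.21 dB


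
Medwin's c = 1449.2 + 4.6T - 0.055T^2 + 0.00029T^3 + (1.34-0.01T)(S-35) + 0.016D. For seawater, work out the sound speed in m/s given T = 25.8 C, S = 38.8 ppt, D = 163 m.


c = 1449.2 + 4.6*25.8 - 0.055*25.8^2 + 0.00029*25.8^3 + (1.34 - 0.01*25.8)*(38.8 - 35) + 0.016*163 = 1542.97

1542.97 m/s


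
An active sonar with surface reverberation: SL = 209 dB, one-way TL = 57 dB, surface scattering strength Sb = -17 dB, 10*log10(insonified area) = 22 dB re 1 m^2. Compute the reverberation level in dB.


RL = SL - 2*TL + Sb + 10*log10(A) = 209 - 2*57 + (-17) + 22 = 100

100 dB


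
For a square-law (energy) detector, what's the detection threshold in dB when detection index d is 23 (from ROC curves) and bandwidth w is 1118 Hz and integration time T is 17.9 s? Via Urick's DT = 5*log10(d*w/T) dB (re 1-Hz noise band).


15.79 dB


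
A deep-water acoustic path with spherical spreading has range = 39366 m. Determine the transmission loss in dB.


TL = 20*log10(39366) = 91.9

91.9 dB


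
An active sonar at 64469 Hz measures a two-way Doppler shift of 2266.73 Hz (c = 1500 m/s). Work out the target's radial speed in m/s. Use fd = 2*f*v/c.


From fd = 2*f*v/c, v = c*fd/(2*f) = 1500 * 2266.73 / (2*64469) = 26.37

26.37 m/s


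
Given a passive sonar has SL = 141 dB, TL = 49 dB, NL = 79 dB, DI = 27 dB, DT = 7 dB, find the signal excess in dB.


SE = SL - TL - NL + DI - DT = 141 - 49 - 79 + 27 - 7 = 33

33 dB


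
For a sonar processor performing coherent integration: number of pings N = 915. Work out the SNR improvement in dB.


29.61 dB


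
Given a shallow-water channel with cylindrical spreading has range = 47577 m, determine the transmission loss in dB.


TL = 10*log10(47577) = 46.77

46.77 dB


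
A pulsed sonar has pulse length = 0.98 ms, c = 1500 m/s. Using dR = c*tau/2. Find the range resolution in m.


0.735 m


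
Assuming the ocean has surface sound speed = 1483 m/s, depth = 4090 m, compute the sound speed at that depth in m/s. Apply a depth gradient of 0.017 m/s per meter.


1552.53 m/s


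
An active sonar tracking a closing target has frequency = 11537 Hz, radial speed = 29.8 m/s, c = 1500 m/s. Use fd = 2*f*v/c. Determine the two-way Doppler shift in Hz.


458.4 Hz


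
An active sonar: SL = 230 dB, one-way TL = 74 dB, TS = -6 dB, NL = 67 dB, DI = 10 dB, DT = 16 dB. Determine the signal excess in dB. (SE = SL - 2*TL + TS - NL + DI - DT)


SE = SL - 2*TL + TS - NL + DI - DT = 230 - 2*74 + (-6) - 67 + 10 - 16 = 3

3 dB


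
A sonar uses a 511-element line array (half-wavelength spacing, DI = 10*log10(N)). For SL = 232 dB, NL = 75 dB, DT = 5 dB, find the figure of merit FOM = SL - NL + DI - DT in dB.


179.08 dB


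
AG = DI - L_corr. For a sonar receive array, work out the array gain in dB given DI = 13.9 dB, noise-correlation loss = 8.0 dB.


AG = DI - L_corr = 13.9 - 8.0 = 5.9

5.9 dB


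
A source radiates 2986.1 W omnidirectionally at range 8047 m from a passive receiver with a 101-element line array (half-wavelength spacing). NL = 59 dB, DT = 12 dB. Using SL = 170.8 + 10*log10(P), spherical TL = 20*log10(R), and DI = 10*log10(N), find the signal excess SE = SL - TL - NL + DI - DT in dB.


Step 1: SL = 170.8 + 10*log10(2986.1) = 205.55 dB
Step 2: TL = 20*log10(8047) = 78.11 dB
Step 3: DI = 10*log10(101) = 20.04 dB
Step 4: SE = SL - TL - NL + DI - DT = 205.55 - 78.11 - 59 + 20.04 - 12 = 76.48

76.48 dB


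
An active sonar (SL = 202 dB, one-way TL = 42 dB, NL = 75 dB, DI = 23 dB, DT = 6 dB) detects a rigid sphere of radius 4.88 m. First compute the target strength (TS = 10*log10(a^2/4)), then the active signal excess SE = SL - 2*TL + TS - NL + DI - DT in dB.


Step 1: TS = 10*log10(4.88^2/4) = 7.75 dB
Step 2: SE = SL - 2*TL + TS - NL + DI - DT = 202 - 2*42 + (7.75) - 75 + 23 - 6 = 67.75

67.75 dB


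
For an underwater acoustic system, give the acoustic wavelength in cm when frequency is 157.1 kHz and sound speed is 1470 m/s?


0.94 cm


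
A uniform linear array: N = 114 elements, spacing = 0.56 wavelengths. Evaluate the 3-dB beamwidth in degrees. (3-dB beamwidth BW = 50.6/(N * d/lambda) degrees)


BW = 50.6 / (114 * 0.56) = 50.6 / 63.84 = 0.79

0.79 deg


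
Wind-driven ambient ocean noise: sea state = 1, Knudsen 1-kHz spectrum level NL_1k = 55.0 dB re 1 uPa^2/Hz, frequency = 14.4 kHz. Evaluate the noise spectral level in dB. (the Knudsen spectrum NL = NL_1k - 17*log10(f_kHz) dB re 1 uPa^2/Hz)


NL = NL_1k - 17*log10(f_kHz) = 55.0 - 17*log10(14.4) = 55.0 - (19.69) = 35.31

35.31 dB


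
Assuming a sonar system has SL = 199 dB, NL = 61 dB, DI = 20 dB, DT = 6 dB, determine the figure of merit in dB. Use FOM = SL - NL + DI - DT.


FOM = SL - NL + DI - DT = 199 - 61 + 20 - 6 = 152

152 dB


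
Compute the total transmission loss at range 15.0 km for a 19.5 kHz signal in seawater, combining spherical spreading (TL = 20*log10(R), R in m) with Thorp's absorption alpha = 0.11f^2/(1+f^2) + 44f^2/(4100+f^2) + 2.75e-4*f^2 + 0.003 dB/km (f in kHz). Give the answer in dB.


Step 1 (Thorp): alpha = 0.11*380.25/(1+380.25) + 44*380.25/(4100+380.25) + 2.75e-4*380.25 + 0.003 = 3.9517 dB/km
Step 2: TL_spread = 20*log10(15000) = 83.52 dB
Step 3: TL_abs = alpha*R = 3.9517 * 15.0 = 59.28 dB
Step 4: TL_total = 83.52 + 59.28 = 142.8

142.8 dB


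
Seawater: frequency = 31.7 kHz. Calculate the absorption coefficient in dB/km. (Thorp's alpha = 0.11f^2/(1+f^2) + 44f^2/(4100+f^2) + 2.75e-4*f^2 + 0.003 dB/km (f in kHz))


9.051 dB/km


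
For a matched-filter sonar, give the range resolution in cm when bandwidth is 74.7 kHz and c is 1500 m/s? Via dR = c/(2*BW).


1.0 cm


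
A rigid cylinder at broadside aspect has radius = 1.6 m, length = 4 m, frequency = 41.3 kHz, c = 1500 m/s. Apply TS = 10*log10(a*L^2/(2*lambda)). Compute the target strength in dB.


lambda = 1500/41300 = 0.03632 m
TS = 10*log10(1.6*4^2/(2*0.03632)) = 25.47

25.47 dB


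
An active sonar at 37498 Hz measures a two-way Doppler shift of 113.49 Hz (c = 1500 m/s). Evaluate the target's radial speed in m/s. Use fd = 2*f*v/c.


2.27 m/s


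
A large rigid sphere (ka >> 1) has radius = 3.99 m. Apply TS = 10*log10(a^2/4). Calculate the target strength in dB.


TS = 10*log10(3.99^2 / 4) = 10*log10(3.980025) = 6.0

6.0 dB


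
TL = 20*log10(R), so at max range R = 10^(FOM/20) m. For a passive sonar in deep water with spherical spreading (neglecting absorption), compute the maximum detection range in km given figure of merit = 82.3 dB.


13.03 km


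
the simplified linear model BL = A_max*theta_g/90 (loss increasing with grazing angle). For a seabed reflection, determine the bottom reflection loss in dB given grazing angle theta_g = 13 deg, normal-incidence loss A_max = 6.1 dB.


BL = A_max * theta_g / 90 = 6.1 * 13 / 90 = 0.88

0.88 dB


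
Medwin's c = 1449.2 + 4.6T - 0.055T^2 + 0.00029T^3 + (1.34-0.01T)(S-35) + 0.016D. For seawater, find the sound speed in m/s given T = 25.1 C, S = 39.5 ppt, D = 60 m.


1540.46 m/s


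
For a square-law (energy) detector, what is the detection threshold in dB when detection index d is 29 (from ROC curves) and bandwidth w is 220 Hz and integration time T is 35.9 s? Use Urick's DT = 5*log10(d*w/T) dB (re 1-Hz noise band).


DT = 5*log10(d*w/T) = 5*log10(29 * 220 / 35.9) = 5*log10(177.72) = 11.25

11.25 dB


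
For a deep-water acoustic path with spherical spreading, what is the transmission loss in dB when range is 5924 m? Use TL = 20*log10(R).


75.45 dB


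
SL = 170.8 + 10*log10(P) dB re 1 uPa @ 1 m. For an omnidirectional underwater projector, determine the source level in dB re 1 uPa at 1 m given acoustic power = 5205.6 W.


SL = 170.8 + 10*log10(5205.6) = 170.8 + 37.16 = 207.96

207.96 dB


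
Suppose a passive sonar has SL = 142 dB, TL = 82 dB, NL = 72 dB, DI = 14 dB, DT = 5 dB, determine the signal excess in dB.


-3 dB


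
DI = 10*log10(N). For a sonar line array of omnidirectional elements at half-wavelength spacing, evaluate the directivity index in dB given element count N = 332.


25.21 dB


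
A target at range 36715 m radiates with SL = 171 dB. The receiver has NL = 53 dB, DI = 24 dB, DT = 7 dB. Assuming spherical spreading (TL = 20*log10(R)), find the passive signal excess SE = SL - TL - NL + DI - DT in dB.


Step 1: TL = 20*log10(36715) = 91.3 dB
Step 2: SE = 171 - 91.3 - 53 + 24 - 7 = 43.7

43.7 dB


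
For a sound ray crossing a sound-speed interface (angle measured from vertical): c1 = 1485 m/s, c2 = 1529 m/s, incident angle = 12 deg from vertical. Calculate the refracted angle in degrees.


sin(theta2) = (c2/c1)*sin(theta1) = (1529/1485)*sin(12 deg) = 0.21407
theta2 = arcsin(0.21407) = 12.36

12.36 deg


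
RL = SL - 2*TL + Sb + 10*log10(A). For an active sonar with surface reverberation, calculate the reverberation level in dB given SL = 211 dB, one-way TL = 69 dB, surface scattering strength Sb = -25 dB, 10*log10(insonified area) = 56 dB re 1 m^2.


104 dB


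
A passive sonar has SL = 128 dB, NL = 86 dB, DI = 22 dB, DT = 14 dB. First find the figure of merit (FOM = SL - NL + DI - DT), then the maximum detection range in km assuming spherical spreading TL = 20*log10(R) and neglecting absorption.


Step 1: FOM = SL - NL + DI - DT = 128 - 86 + 22 - 14 = 50 dB
Step 2: at max range FOM = TL = 20*log10(R), so R = 10^(50/20) = 316.23 m = 0.32 km

0.32 km


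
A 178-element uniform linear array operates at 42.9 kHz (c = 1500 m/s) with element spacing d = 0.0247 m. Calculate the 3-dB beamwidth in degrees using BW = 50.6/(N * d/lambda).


Step 1: lambda = 1500/42900 = 0.03497 m
Step 2: d/lambda = 0.0247/0.03497 = 0.7063
Step 3: BW = 50.6/(N * d/lambda) = 50.6/(178 * 0.7063) = 0.4

0.4 deg


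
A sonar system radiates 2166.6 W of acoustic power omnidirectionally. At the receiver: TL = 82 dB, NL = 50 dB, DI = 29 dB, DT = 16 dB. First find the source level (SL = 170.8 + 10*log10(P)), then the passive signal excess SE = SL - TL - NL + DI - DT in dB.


Step 1: SL = 170.8 + 10*log10(2166.6) = 204.16 dB
Step 2: SE = SL - TL - NL + DI - DT = 204.16 - 82 - 50 + 29 - 16 = 85.16

85.16 dB


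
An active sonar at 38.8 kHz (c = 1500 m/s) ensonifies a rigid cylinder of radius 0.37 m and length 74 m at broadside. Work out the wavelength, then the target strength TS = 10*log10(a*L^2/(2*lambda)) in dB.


Step 1: lambda = c/f = 1500/38800 = 0.03866 m
Step 2: TS = 10*log10(a*L^2/(2*lambda)) = 10*log10(0.37*74^2/(2*0.03866)) = 44.18

44.18 dB


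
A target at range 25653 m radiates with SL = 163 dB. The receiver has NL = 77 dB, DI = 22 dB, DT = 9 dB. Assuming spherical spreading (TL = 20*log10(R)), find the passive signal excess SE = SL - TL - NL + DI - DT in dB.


Step 1: TL = 20*log10(25653) = 88.18 dB
Step 2: SE = 163 - 88.18 - 77 + 22 - 9 = 10.82

10.82 dB


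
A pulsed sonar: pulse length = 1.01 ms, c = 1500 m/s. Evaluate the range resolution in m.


0.7575 m


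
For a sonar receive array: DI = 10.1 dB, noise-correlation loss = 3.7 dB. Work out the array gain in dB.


AG = DI - L_corr = 10.1 - 3.7 = 6.4

6.4 dB


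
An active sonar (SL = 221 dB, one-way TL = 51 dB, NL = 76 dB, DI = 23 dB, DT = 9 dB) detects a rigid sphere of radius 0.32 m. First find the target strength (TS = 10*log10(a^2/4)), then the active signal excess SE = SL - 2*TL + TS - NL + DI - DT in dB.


Step 1: TS = 10*log10(0.32^2/4) = -15.92 dB
Step 2: SE = SL - 2*TL + TS - NL + DI - DT = 221 - 2*51 + (-15.92) - 76 + 23 - 9 = 41.08

41.08 dB


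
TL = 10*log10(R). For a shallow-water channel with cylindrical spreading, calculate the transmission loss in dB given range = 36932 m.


TL = 10*log10(36932) = 45.67

45.67 dB


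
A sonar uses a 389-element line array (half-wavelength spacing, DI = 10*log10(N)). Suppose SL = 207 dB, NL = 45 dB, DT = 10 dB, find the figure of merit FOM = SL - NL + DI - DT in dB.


Step 1: DI = 10*log10(389) = 25.9 dB
Step 2: FOM = SL - NL + DI - DT = 207 - 45 + 25.9 - 10 = 177.9

177.9 dB


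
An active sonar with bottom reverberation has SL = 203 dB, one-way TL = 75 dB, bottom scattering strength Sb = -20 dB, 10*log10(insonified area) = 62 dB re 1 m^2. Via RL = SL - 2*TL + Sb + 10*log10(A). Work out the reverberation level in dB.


RL = SL - 2*TL + Sb + 10*log10(A) = 203 - 2*75 + (-20) + 62 = 95

95 dB


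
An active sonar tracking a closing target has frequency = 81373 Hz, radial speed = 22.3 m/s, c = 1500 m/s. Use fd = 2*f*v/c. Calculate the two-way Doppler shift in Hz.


2419.49 Hz


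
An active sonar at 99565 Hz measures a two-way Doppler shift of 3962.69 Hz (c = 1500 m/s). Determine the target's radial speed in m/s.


From fd = 2*f*v/c, v = c*fd/(2*f) = 1500 * 3962.69 / (2*99565) = 29.85

29.85 m/s


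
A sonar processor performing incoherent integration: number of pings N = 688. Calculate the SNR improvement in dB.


Gain = 5*log10(688) = 14.19

14.19 dB


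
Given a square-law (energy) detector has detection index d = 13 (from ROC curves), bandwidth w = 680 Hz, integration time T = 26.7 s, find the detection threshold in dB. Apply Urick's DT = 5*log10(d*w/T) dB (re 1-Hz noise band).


12.6 dB


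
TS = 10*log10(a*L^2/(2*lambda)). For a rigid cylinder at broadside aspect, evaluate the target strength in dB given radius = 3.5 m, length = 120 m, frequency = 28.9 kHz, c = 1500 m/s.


lambda = 1500/28900 = 0.0519 m
TS = 10*log10(3.5*120^2/(2*0.0519)) = 56.86

56.86 dB


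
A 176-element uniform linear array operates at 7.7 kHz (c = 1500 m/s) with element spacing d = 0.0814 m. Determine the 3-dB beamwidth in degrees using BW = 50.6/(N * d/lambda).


Step 1: lambda = 1500/7700 = 0.19481 m
Step 2: d/lambda = 0.0814/0.19481 = 0.4178
Step 3: BW = 50.6/(N * d/lambda) = 50.6/(176 * 0.4178) = 0.69

0.69 deg


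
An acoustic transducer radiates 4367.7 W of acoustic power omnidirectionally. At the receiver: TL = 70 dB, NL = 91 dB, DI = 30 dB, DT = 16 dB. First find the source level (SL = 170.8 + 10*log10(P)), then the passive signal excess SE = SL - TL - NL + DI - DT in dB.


Step 1: SL = 170.8 + 10*log10(4367.7) = 207.2 dB
Step 2: SE = SL - TL - NL + DI - DT = 207.2 - 70 - 91 + 30 - 16 = 60.2

60.2 dB


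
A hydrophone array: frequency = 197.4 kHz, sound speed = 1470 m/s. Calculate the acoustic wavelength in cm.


lambda = c/f = 1470 / 197400 = 0.0074 m = 0.74 cm

0.74 cm


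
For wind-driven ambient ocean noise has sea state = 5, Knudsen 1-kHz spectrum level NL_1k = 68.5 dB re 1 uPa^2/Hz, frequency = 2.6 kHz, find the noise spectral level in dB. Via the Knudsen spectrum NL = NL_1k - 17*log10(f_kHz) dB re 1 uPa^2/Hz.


61.45 dB


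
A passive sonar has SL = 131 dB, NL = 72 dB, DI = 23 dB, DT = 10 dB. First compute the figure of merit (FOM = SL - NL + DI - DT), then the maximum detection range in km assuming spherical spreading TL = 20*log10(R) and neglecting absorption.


Step 1: FOM = SL - NL + DI - DT = 131 - 72 + 23 - 10 = 72 dB
Step 2: at max range FOM = TL = 20*log10(R), so R = 10^(72/20) = 3981.07 m = 3.98 km

3.98 km


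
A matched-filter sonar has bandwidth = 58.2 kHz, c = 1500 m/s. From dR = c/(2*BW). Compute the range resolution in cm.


dR = c/(2*BW) = 1500 / (2 * 58.2e3) = 0.0129 m = 1.29 cm

1.29 cm


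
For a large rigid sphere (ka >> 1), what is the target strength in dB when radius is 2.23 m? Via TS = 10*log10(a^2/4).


TS = 10*log10(2.23^2 / 4) = 10*log10(1.243225) = 0.95

0.95 dB


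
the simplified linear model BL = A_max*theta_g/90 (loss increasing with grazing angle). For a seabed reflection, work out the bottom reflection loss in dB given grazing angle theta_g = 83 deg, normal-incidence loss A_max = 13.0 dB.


11.99 dB


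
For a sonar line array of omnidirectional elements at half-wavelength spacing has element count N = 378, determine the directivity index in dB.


25.77 dB


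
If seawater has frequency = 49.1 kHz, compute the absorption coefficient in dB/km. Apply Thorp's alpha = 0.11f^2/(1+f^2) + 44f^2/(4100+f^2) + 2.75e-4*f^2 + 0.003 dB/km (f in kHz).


17.068 dB/km


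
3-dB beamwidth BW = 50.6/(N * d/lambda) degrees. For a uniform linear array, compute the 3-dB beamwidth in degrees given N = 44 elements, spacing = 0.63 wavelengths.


BW = 50.6 / (44 * 0.63) = 50.6 / 27.72 = 1.83

1.83 deg


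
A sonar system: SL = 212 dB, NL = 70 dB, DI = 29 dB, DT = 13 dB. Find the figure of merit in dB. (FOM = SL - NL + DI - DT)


FOM = SL - NL + DI - DT = 212 - 70 + 29 - 13 = 158

158 dB


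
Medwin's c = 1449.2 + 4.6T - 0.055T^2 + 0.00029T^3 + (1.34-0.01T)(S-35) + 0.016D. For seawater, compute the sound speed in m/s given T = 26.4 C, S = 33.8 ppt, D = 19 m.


c = 1449.2 + 4.6*26.4 - 0.055*26.4^2 + 0.00029*26.4^3 + (1.34 - 0.01*26.4)*(33.8 - 35) + 0.016*19 = 1536.66

1536.66 m/s


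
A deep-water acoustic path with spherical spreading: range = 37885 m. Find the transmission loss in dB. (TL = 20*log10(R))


TL = 20*log10(37885) = 91.57

91.57 dB


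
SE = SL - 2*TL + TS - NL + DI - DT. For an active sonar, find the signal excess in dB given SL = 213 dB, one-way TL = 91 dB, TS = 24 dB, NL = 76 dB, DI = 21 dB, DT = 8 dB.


SE = SL - 2*TL + TS - NL + DI - DT = 213 - 2*91 + (24) - 76 + 21 - 8 = -8

-8 dB


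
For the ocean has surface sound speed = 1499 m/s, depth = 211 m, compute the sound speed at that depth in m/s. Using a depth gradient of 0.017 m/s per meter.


c = 1499 + 0.017 * 211 = 1502.587

1502.587 m/s


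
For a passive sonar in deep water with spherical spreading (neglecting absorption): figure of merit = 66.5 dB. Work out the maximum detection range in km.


At max range FOM = TL, so 20*log10(R) = 66.5
R = 10^(66.5/20) = 2113.49 m = 2.11 km

2.11 km


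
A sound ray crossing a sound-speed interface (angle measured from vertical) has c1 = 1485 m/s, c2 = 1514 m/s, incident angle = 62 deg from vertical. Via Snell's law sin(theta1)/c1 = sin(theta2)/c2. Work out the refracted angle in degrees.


64.18 deg


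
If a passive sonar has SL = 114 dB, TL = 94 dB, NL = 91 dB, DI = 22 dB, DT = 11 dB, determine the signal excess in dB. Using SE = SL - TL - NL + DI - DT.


-60 dB


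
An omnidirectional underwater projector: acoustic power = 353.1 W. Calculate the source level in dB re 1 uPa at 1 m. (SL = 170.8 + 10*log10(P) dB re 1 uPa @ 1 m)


SL = 170.8 + 10*log10(353.1) = 170.8 + 25.48 = 196.28

196.28 dB


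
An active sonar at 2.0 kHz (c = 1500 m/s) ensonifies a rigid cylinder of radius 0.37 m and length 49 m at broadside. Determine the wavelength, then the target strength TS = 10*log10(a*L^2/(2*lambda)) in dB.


Step 1: lambda = c/f = 1500/2000 = 0.75 m
Step 2: TS = 10*log10(a*L^2/(2*lambda)) = 10*log10(0.37*49^2/(2*0.75)) = 27.73

27.73 dB


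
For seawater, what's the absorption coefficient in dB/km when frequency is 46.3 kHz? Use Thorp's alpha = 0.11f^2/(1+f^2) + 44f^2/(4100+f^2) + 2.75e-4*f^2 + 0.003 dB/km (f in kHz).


f^2 = 2143.69
alpha = 0.11*2143.69/(1+2143.69) + 44*2143.69/(4100+2143.69) + 2.75e-4*2143.69 + 0.003 = 15.809

15.809 dB/km


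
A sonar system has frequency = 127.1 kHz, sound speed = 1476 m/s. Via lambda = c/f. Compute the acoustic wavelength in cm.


lambda = c/f = 1476 / 127100 = 0.0116 m = 1.16 cm

1.16 cm


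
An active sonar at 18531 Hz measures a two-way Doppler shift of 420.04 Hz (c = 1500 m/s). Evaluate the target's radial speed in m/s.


From fd = 2*f*v/c, v = c*fd/(2*f) = 1500 * 420.04 / (2*18531) = 17.0

17.0 m/s


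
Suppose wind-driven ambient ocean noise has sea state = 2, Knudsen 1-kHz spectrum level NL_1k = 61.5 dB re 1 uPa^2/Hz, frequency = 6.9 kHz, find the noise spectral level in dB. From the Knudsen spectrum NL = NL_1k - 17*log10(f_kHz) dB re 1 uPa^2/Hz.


47.24 dB


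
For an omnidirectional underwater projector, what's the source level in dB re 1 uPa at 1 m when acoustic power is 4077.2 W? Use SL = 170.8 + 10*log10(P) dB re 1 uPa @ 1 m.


SL = 170.8 + 10*log10(4077.2) = 170.8 + 36.1 = 206.9

206.9 dB


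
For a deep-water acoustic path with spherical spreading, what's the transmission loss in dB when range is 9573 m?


TL = 20*log10(9573) = 79.62

79.62 dB


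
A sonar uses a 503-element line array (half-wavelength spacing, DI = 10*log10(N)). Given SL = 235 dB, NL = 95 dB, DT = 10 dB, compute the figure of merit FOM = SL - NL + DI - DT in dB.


Step 1: DI = 10*log10(503) = 27.02 dB
Step 2: FOM = SL - NL + DI - DT = 235 - 95 + 27.02 - 10 = 157.02

157.02 dB


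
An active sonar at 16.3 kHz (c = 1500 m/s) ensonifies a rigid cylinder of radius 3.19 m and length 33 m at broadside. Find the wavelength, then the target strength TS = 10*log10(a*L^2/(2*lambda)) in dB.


Step 1: lambda = c/f = 1500/16300 = 0.09202 m
Step 2: TS = 10*log10(a*L^2/(2*lambda)) = 10*log10(3.19*33^2/(2*0.09202)) = 42.76

42.76 dB


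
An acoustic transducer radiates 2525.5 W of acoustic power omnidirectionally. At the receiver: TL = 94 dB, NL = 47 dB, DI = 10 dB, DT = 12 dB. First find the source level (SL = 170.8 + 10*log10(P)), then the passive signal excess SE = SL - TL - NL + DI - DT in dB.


Step 1: SL = 170.8 + 10*log10(2525.5) = 204.82 dB
Step 2: SE = SL - TL - NL + DI - DT = 204.82 - 94 - 47 + 10 - 12 = 61.82

61.82 dB
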